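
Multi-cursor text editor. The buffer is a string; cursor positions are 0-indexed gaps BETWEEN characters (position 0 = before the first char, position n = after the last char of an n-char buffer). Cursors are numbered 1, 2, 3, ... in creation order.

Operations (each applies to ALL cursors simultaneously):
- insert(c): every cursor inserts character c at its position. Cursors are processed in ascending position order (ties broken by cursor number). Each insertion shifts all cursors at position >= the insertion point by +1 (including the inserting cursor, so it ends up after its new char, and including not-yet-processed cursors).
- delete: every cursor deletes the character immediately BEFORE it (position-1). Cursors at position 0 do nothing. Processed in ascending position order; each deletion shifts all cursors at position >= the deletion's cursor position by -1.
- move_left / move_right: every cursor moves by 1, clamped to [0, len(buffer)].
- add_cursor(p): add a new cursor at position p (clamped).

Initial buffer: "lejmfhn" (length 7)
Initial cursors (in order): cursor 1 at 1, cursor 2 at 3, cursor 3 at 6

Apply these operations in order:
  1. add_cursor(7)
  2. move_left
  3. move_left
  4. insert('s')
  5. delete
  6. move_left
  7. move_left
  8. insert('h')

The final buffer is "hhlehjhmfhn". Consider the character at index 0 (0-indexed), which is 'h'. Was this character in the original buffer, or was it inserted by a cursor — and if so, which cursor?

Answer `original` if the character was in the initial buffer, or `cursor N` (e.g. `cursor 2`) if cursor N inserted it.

After op 1 (add_cursor(7)): buffer="lejmfhn" (len 7), cursors c1@1 c2@3 c3@6 c4@7, authorship .......
After op 2 (move_left): buffer="lejmfhn" (len 7), cursors c1@0 c2@2 c3@5 c4@6, authorship .......
After op 3 (move_left): buffer="lejmfhn" (len 7), cursors c1@0 c2@1 c3@4 c4@5, authorship .......
After op 4 (insert('s')): buffer="slsejmsfshn" (len 11), cursors c1@1 c2@3 c3@7 c4@9, authorship 1.2...3.4..
After op 5 (delete): buffer="lejmfhn" (len 7), cursors c1@0 c2@1 c3@4 c4@5, authorship .......
After op 6 (move_left): buffer="lejmfhn" (len 7), cursors c1@0 c2@0 c3@3 c4@4, authorship .......
After op 7 (move_left): buffer="lejmfhn" (len 7), cursors c1@0 c2@0 c3@2 c4@3, authorship .......
After op 8 (insert('h')): buffer="hhlehjhmfhn" (len 11), cursors c1@2 c2@2 c3@5 c4@7, authorship 12..3.4....
Authorship (.=original, N=cursor N): 1 2 . . 3 . 4 . . . .
Index 0: author = 1

Answer: cursor 1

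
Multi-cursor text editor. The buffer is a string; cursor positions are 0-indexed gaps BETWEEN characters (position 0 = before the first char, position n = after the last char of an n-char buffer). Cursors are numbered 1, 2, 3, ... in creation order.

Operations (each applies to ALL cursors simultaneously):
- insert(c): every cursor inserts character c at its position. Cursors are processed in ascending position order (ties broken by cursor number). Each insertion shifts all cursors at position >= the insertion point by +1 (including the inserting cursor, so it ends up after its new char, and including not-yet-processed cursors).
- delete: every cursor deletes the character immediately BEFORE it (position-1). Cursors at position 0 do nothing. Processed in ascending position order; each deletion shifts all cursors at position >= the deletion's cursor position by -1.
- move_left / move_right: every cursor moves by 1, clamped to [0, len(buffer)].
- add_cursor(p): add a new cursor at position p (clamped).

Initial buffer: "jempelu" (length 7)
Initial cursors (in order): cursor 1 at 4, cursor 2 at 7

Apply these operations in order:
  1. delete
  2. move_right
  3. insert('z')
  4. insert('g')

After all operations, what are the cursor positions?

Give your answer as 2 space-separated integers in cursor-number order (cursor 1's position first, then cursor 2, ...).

Answer: 6 9

Derivation:
After op 1 (delete): buffer="jemel" (len 5), cursors c1@3 c2@5, authorship .....
After op 2 (move_right): buffer="jemel" (len 5), cursors c1@4 c2@5, authorship .....
After op 3 (insert('z')): buffer="jemezlz" (len 7), cursors c1@5 c2@7, authorship ....1.2
After op 4 (insert('g')): buffer="jemezglzg" (len 9), cursors c1@6 c2@9, authorship ....11.22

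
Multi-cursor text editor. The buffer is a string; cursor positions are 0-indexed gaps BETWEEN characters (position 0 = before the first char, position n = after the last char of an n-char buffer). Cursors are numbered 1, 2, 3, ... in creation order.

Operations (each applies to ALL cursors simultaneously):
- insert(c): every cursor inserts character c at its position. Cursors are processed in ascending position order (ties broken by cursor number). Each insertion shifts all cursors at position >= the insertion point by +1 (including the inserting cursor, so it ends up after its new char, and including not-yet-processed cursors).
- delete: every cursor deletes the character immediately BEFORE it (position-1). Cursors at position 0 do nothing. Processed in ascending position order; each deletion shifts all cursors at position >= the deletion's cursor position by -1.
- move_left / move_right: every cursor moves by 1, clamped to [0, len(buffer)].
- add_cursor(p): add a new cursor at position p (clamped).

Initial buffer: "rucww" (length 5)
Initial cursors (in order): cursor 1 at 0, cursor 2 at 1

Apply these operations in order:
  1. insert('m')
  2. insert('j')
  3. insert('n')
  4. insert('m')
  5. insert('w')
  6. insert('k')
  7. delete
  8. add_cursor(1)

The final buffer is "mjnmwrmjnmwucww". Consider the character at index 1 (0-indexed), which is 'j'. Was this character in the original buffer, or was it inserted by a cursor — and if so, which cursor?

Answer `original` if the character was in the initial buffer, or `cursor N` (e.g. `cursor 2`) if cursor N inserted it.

After op 1 (insert('m')): buffer="mrmucww" (len 7), cursors c1@1 c2@3, authorship 1.2....
After op 2 (insert('j')): buffer="mjrmjucww" (len 9), cursors c1@2 c2@5, authorship 11.22....
After op 3 (insert('n')): buffer="mjnrmjnucww" (len 11), cursors c1@3 c2@7, authorship 111.222....
After op 4 (insert('m')): buffer="mjnmrmjnmucww" (len 13), cursors c1@4 c2@9, authorship 1111.2222....
After op 5 (insert('w')): buffer="mjnmwrmjnmwucww" (len 15), cursors c1@5 c2@11, authorship 11111.22222....
After op 6 (insert('k')): buffer="mjnmwkrmjnmwkucww" (len 17), cursors c1@6 c2@13, authorship 111111.222222....
After op 7 (delete): buffer="mjnmwrmjnmwucww" (len 15), cursors c1@5 c2@11, authorship 11111.22222....
After op 8 (add_cursor(1)): buffer="mjnmwrmjnmwucww" (len 15), cursors c3@1 c1@5 c2@11, authorship 11111.22222....
Authorship (.=original, N=cursor N): 1 1 1 1 1 . 2 2 2 2 2 . . . .
Index 1: author = 1

Answer: cursor 1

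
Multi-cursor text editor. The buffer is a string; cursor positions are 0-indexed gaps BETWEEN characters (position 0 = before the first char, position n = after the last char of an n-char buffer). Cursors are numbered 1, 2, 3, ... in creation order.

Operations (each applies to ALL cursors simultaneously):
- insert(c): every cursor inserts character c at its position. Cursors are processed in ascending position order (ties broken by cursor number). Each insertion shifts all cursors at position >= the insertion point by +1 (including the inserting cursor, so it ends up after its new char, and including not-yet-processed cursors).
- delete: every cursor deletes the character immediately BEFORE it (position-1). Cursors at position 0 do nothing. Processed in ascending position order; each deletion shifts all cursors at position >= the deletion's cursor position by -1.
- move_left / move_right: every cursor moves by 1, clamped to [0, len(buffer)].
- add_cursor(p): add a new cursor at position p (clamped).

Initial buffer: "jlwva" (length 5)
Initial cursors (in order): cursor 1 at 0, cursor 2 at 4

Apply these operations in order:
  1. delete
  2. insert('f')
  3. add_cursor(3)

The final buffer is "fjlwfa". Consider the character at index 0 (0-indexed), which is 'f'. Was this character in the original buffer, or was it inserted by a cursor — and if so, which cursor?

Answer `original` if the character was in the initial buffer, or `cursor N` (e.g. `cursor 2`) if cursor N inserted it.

After op 1 (delete): buffer="jlwa" (len 4), cursors c1@0 c2@3, authorship ....
After op 2 (insert('f')): buffer="fjlwfa" (len 6), cursors c1@1 c2@5, authorship 1...2.
After op 3 (add_cursor(3)): buffer="fjlwfa" (len 6), cursors c1@1 c3@3 c2@5, authorship 1...2.
Authorship (.=original, N=cursor N): 1 . . . 2 .
Index 0: author = 1

Answer: cursor 1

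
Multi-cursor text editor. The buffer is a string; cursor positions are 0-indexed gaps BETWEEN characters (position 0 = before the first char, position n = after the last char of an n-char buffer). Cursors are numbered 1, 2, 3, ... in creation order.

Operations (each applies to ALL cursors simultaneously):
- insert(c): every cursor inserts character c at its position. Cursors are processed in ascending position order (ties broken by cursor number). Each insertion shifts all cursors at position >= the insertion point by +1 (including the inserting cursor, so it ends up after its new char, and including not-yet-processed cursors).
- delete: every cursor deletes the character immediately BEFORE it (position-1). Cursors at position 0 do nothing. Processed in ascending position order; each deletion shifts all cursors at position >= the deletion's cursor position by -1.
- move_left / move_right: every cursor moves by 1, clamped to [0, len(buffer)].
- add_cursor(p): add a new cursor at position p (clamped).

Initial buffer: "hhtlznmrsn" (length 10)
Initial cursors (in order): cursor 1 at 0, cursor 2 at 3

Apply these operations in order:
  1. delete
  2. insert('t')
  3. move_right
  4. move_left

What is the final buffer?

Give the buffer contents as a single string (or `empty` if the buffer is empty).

After op 1 (delete): buffer="hhlznmrsn" (len 9), cursors c1@0 c2@2, authorship .........
After op 2 (insert('t')): buffer="thhtlznmrsn" (len 11), cursors c1@1 c2@4, authorship 1..2.......
After op 3 (move_right): buffer="thhtlznmrsn" (len 11), cursors c1@2 c2@5, authorship 1..2.......
After op 4 (move_left): buffer="thhtlznmrsn" (len 11), cursors c1@1 c2@4, authorship 1..2.......

Answer: thhtlznmrsn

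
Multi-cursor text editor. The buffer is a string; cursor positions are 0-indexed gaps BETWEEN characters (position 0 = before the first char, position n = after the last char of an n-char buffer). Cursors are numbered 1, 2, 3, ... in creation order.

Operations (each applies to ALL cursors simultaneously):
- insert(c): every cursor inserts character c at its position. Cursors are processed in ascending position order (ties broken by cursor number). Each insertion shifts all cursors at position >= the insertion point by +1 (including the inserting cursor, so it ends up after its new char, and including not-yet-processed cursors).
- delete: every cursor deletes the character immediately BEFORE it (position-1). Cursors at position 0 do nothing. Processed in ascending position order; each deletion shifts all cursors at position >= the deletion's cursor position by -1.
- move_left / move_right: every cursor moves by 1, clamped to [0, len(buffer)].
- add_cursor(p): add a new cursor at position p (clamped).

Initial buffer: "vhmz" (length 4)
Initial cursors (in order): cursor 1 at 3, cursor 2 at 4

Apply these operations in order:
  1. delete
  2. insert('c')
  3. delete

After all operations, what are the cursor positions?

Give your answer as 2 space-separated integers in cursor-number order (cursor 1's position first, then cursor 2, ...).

Answer: 2 2

Derivation:
After op 1 (delete): buffer="vh" (len 2), cursors c1@2 c2@2, authorship ..
After op 2 (insert('c')): buffer="vhcc" (len 4), cursors c1@4 c2@4, authorship ..12
After op 3 (delete): buffer="vh" (len 2), cursors c1@2 c2@2, authorship ..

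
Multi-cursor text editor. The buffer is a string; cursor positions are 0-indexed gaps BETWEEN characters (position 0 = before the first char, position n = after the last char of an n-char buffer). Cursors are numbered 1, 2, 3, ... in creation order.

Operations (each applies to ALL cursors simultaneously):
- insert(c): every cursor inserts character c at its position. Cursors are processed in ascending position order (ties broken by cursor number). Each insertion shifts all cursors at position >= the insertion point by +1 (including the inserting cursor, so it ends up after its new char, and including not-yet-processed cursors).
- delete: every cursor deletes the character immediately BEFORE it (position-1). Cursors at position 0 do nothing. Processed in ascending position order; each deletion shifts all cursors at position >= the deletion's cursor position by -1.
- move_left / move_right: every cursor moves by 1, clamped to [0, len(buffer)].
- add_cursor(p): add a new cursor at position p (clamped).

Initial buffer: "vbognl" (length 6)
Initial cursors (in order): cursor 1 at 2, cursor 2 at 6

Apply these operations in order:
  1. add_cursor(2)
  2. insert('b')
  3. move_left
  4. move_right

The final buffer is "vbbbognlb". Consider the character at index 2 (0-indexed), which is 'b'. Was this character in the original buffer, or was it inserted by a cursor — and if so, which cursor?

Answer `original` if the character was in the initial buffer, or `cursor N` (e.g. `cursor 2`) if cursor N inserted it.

Answer: cursor 1

Derivation:
After op 1 (add_cursor(2)): buffer="vbognl" (len 6), cursors c1@2 c3@2 c2@6, authorship ......
After op 2 (insert('b')): buffer="vbbbognlb" (len 9), cursors c1@4 c3@4 c2@9, authorship ..13....2
After op 3 (move_left): buffer="vbbbognlb" (len 9), cursors c1@3 c3@3 c2@8, authorship ..13....2
After op 4 (move_right): buffer="vbbbognlb" (len 9), cursors c1@4 c3@4 c2@9, authorship ..13....2
Authorship (.=original, N=cursor N): . . 1 3 . . . . 2
Index 2: author = 1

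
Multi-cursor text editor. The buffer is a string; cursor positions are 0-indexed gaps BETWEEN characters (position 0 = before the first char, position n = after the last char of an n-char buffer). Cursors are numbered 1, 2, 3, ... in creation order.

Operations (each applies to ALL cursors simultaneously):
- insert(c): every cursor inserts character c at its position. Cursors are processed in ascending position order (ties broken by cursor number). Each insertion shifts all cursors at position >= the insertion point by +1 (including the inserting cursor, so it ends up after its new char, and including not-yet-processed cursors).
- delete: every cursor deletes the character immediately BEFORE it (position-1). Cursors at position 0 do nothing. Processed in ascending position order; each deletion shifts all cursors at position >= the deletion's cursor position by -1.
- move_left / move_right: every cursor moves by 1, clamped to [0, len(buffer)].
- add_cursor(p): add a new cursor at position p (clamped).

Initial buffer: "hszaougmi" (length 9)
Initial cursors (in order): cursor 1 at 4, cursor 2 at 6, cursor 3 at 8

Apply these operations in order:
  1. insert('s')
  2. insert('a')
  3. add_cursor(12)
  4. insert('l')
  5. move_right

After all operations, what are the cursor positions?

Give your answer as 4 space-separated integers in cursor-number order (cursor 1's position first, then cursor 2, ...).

Answer: 8 13 19 16

Derivation:
After op 1 (insert('s')): buffer="hszasousgmsi" (len 12), cursors c1@5 c2@8 c3@11, authorship ....1..2..3.
After op 2 (insert('a')): buffer="hszasaousagmsai" (len 15), cursors c1@6 c2@10 c3@14, authorship ....11..22..33.
After op 3 (add_cursor(12)): buffer="hszasaousagmsai" (len 15), cursors c1@6 c2@10 c4@12 c3@14, authorship ....11..22..33.
After op 4 (insert('l')): buffer="hszasalousalgmlsali" (len 19), cursors c1@7 c2@12 c4@15 c3@18, authorship ....111..222..4333.
After op 5 (move_right): buffer="hszasalousalgmlsali" (len 19), cursors c1@8 c2@13 c4@16 c3@19, authorship ....111..222..4333.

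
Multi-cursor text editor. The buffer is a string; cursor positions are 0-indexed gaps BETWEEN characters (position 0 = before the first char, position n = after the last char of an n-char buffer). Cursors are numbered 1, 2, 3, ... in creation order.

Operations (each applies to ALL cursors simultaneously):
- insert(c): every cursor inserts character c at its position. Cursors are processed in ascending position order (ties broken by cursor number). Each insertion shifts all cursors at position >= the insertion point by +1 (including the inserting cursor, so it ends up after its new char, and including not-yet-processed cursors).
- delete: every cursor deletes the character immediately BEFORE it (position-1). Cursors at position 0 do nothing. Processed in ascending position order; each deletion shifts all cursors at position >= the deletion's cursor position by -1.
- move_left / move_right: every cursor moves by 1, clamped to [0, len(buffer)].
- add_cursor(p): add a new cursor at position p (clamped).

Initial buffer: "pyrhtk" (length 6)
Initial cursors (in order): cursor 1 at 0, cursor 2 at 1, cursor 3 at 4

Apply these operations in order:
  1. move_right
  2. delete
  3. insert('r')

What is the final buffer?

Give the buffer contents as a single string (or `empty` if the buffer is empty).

Answer: rrrhrk

Derivation:
After op 1 (move_right): buffer="pyrhtk" (len 6), cursors c1@1 c2@2 c3@5, authorship ......
After op 2 (delete): buffer="rhk" (len 3), cursors c1@0 c2@0 c3@2, authorship ...
After op 3 (insert('r')): buffer="rrrhrk" (len 6), cursors c1@2 c2@2 c3@5, authorship 12..3.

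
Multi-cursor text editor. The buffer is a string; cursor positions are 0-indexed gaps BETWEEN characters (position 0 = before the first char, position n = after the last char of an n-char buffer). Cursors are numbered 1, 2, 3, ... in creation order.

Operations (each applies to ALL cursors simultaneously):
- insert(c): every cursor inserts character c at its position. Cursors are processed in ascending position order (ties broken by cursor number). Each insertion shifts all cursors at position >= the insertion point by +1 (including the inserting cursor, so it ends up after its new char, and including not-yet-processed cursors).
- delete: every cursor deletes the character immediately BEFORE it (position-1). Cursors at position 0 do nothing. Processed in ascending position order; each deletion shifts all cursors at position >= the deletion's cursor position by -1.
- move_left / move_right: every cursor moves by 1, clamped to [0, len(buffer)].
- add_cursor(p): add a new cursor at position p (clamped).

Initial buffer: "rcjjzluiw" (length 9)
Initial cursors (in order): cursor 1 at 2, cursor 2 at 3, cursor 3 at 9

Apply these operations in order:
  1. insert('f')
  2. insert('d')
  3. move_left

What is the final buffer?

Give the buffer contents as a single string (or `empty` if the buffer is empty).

After op 1 (insert('f')): buffer="rcfjfjzluiwf" (len 12), cursors c1@3 c2@5 c3@12, authorship ..1.2......3
After op 2 (insert('d')): buffer="rcfdjfdjzluiwfd" (len 15), cursors c1@4 c2@7 c3@15, authorship ..11.22......33
After op 3 (move_left): buffer="rcfdjfdjzluiwfd" (len 15), cursors c1@3 c2@6 c3@14, authorship ..11.22......33

Answer: rcfdjfdjzluiwfd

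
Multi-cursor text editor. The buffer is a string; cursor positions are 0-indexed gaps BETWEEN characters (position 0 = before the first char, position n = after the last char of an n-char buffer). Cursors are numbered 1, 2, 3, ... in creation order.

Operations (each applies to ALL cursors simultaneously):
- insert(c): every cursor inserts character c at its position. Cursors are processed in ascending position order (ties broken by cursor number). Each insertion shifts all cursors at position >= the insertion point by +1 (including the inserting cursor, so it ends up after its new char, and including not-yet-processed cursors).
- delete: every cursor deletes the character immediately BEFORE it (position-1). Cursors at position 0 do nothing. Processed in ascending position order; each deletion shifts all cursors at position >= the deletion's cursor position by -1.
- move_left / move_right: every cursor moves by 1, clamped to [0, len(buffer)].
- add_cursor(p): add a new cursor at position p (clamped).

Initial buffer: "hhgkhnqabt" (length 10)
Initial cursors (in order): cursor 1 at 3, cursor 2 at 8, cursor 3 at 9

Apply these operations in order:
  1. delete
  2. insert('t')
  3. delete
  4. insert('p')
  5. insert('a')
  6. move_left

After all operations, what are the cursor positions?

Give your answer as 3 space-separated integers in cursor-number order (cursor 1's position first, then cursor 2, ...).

After op 1 (delete): buffer="hhkhnqt" (len 7), cursors c1@2 c2@6 c3@6, authorship .......
After op 2 (insert('t')): buffer="hhtkhnqttt" (len 10), cursors c1@3 c2@9 c3@9, authorship ..1....23.
After op 3 (delete): buffer="hhkhnqt" (len 7), cursors c1@2 c2@6 c3@6, authorship .......
After op 4 (insert('p')): buffer="hhpkhnqppt" (len 10), cursors c1@3 c2@9 c3@9, authorship ..1....23.
After op 5 (insert('a')): buffer="hhpakhnqppaat" (len 13), cursors c1@4 c2@12 c3@12, authorship ..11....2323.
After op 6 (move_left): buffer="hhpakhnqppaat" (len 13), cursors c1@3 c2@11 c3@11, authorship ..11....2323.

Answer: 3 11 11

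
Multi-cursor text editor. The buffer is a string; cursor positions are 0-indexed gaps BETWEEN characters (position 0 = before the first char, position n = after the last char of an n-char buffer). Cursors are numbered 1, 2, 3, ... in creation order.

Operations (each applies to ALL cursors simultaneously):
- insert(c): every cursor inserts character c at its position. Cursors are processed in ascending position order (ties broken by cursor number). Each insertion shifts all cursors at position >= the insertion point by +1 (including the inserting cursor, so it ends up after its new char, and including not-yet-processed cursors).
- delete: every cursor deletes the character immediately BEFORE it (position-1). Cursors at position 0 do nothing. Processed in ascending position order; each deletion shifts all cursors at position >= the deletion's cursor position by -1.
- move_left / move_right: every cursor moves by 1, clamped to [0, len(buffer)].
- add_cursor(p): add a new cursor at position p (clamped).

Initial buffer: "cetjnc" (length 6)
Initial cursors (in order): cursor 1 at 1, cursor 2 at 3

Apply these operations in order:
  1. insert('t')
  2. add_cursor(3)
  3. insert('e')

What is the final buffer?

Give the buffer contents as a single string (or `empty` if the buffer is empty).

After op 1 (insert('t')): buffer="ctettjnc" (len 8), cursors c1@2 c2@5, authorship .1..2...
After op 2 (add_cursor(3)): buffer="ctettjnc" (len 8), cursors c1@2 c3@3 c2@5, authorship .1..2...
After op 3 (insert('e')): buffer="cteeettejnc" (len 11), cursors c1@3 c3@5 c2@8, authorship .11.3.22...

Answer: cteeettejnc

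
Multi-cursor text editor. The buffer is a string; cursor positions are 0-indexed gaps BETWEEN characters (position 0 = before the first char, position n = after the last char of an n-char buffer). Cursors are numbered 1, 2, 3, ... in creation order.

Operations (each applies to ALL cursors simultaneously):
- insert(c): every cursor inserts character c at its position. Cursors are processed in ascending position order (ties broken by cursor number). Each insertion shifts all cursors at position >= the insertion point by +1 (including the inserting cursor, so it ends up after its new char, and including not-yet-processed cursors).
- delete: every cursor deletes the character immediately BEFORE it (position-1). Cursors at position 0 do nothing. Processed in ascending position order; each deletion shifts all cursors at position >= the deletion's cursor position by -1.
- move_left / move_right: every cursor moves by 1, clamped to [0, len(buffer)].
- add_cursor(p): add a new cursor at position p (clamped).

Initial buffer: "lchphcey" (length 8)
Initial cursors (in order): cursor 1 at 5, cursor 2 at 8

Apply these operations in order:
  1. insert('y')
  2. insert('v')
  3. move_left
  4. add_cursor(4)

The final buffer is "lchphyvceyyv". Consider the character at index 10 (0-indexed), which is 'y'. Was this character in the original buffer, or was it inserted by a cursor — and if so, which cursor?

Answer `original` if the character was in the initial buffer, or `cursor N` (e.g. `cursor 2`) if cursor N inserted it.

After op 1 (insert('y')): buffer="lchphyceyy" (len 10), cursors c1@6 c2@10, authorship .....1...2
After op 2 (insert('v')): buffer="lchphyvceyyv" (len 12), cursors c1@7 c2@12, authorship .....11...22
After op 3 (move_left): buffer="lchphyvceyyv" (len 12), cursors c1@6 c2@11, authorship .....11...22
After op 4 (add_cursor(4)): buffer="lchphyvceyyv" (len 12), cursors c3@4 c1@6 c2@11, authorship .....11...22
Authorship (.=original, N=cursor N): . . . . . 1 1 . . . 2 2
Index 10: author = 2

Answer: cursor 2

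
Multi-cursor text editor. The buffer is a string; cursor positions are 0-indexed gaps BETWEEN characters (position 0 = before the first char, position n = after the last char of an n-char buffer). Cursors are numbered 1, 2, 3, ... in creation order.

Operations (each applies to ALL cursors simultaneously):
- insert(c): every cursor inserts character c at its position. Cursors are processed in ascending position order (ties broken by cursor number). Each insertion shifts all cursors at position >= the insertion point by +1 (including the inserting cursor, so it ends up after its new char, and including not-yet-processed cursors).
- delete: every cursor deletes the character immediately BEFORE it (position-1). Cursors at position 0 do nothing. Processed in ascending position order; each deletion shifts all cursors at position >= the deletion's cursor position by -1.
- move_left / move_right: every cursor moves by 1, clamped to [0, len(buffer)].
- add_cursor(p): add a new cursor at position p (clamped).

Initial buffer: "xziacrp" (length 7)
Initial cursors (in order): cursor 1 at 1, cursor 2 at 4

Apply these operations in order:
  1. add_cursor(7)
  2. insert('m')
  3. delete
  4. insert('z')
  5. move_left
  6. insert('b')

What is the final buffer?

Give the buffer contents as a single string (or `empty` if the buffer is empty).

After op 1 (add_cursor(7)): buffer="xziacrp" (len 7), cursors c1@1 c2@4 c3@7, authorship .......
After op 2 (insert('m')): buffer="xmziamcrpm" (len 10), cursors c1@2 c2@6 c3@10, authorship .1...2...3
After op 3 (delete): buffer="xziacrp" (len 7), cursors c1@1 c2@4 c3@7, authorship .......
After op 4 (insert('z')): buffer="xzziazcrpz" (len 10), cursors c1@2 c2@6 c3@10, authorship .1...2...3
After op 5 (move_left): buffer="xzziazcrpz" (len 10), cursors c1@1 c2@5 c3@9, authorship .1...2...3
After op 6 (insert('b')): buffer="xbzziabzcrpbz" (len 13), cursors c1@2 c2@7 c3@12, authorship .11...22...33

Answer: xbzziabzcrpbz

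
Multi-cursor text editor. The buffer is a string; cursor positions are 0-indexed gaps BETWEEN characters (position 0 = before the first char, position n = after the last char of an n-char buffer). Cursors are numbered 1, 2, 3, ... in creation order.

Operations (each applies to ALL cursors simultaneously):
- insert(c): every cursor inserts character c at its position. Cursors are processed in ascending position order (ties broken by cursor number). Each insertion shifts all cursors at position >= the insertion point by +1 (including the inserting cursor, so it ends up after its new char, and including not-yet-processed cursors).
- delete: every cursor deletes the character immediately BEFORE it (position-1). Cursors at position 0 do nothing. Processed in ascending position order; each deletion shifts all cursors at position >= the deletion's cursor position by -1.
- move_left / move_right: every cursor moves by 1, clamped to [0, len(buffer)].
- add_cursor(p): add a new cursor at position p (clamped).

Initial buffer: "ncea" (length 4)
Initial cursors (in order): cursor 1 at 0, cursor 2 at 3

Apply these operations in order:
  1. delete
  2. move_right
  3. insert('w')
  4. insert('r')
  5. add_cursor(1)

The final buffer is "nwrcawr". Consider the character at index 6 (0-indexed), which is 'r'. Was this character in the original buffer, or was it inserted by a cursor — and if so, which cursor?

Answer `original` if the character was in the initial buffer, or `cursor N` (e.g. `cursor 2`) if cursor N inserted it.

Answer: cursor 2

Derivation:
After op 1 (delete): buffer="nca" (len 3), cursors c1@0 c2@2, authorship ...
After op 2 (move_right): buffer="nca" (len 3), cursors c1@1 c2@3, authorship ...
After op 3 (insert('w')): buffer="nwcaw" (len 5), cursors c1@2 c2@5, authorship .1..2
After op 4 (insert('r')): buffer="nwrcawr" (len 7), cursors c1@3 c2@7, authorship .11..22
After op 5 (add_cursor(1)): buffer="nwrcawr" (len 7), cursors c3@1 c1@3 c2@7, authorship .11..22
Authorship (.=original, N=cursor N): . 1 1 . . 2 2
Index 6: author = 2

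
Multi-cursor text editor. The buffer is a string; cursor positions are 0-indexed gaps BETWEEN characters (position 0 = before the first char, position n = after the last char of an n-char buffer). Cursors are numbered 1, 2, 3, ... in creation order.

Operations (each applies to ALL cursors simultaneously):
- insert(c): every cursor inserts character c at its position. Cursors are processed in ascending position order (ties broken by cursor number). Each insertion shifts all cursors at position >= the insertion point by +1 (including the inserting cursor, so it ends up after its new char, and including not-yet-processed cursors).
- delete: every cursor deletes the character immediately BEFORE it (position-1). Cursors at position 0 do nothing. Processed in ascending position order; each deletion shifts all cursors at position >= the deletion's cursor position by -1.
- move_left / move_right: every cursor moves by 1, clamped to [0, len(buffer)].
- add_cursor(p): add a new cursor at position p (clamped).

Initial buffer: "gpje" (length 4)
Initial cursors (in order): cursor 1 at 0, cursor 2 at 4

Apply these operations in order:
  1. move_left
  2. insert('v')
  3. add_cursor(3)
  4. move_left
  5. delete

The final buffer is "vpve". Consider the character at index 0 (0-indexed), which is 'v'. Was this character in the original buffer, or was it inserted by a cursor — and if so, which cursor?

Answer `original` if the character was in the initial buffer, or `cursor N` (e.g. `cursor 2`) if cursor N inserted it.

Answer: cursor 1

Derivation:
After op 1 (move_left): buffer="gpje" (len 4), cursors c1@0 c2@3, authorship ....
After op 2 (insert('v')): buffer="vgpjve" (len 6), cursors c1@1 c2@5, authorship 1...2.
After op 3 (add_cursor(3)): buffer="vgpjve" (len 6), cursors c1@1 c3@3 c2@5, authorship 1...2.
After op 4 (move_left): buffer="vgpjve" (len 6), cursors c1@0 c3@2 c2@4, authorship 1...2.
After op 5 (delete): buffer="vpve" (len 4), cursors c1@0 c3@1 c2@2, authorship 1.2.
Authorship (.=original, N=cursor N): 1 . 2 .
Index 0: author = 1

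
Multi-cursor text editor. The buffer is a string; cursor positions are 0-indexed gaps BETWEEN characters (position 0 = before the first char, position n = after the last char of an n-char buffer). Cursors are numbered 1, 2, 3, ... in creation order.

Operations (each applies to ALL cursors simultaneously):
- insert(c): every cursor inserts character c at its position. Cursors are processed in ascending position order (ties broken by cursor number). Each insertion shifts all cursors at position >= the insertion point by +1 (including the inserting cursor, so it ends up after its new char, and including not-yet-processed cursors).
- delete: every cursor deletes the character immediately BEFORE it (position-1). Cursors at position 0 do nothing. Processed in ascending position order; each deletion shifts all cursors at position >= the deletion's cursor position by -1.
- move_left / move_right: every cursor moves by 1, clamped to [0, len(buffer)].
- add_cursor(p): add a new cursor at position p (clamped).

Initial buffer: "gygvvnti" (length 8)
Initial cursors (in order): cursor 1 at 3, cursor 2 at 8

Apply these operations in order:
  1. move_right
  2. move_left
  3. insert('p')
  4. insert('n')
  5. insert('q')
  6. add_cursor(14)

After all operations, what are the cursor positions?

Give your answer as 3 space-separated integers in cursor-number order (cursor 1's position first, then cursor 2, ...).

After op 1 (move_right): buffer="gygvvnti" (len 8), cursors c1@4 c2@8, authorship ........
After op 2 (move_left): buffer="gygvvnti" (len 8), cursors c1@3 c2@7, authorship ........
After op 3 (insert('p')): buffer="gygpvvntpi" (len 10), cursors c1@4 c2@9, authorship ...1....2.
After op 4 (insert('n')): buffer="gygpnvvntpni" (len 12), cursors c1@5 c2@11, authorship ...11....22.
After op 5 (insert('q')): buffer="gygpnqvvntpnqi" (len 14), cursors c1@6 c2@13, authorship ...111....222.
After op 6 (add_cursor(14)): buffer="gygpnqvvntpnqi" (len 14), cursors c1@6 c2@13 c3@14, authorship ...111....222.

Answer: 6 13 14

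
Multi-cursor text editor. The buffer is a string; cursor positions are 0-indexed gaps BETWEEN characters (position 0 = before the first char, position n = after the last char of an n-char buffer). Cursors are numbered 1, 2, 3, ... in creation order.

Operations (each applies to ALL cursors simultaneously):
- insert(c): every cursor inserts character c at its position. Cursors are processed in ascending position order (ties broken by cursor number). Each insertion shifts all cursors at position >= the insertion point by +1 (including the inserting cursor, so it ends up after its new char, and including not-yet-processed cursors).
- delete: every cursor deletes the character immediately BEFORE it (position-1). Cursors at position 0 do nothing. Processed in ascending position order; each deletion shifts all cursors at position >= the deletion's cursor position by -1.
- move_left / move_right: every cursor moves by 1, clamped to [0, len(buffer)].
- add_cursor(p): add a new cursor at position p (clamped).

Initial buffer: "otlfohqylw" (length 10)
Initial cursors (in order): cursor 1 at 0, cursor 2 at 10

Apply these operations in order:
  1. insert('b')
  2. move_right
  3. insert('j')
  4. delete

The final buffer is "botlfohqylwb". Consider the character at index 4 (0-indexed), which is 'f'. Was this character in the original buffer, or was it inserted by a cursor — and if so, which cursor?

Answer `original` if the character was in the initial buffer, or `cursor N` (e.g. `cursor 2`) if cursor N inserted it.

After op 1 (insert('b')): buffer="botlfohqylwb" (len 12), cursors c1@1 c2@12, authorship 1..........2
After op 2 (move_right): buffer="botlfohqylwb" (len 12), cursors c1@2 c2@12, authorship 1..........2
After op 3 (insert('j')): buffer="bojtlfohqylwbj" (len 14), cursors c1@3 c2@14, authorship 1.1.........22
After op 4 (delete): buffer="botlfohqylwb" (len 12), cursors c1@2 c2@12, authorship 1..........2
Authorship (.=original, N=cursor N): 1 . . . . . . . . . . 2
Index 4: author = original

Answer: original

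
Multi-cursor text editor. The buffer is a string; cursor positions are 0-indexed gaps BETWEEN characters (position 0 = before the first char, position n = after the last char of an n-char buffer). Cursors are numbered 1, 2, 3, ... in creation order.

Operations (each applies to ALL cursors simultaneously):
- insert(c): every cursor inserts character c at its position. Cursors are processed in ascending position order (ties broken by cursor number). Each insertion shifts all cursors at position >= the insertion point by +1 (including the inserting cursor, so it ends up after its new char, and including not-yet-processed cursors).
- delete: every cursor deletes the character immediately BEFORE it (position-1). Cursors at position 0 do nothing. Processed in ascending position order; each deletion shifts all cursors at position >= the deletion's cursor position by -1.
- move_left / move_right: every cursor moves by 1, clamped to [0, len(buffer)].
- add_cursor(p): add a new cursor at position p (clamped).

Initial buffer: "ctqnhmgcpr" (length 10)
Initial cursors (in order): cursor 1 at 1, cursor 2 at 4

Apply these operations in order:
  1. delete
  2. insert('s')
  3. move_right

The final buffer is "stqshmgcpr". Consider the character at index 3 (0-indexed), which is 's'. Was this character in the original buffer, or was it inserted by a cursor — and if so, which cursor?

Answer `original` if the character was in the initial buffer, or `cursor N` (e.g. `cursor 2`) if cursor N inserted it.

After op 1 (delete): buffer="tqhmgcpr" (len 8), cursors c1@0 c2@2, authorship ........
After op 2 (insert('s')): buffer="stqshmgcpr" (len 10), cursors c1@1 c2@4, authorship 1..2......
After op 3 (move_right): buffer="stqshmgcpr" (len 10), cursors c1@2 c2@5, authorship 1..2......
Authorship (.=original, N=cursor N): 1 . . 2 . . . . . .
Index 3: author = 2

Answer: cursor 2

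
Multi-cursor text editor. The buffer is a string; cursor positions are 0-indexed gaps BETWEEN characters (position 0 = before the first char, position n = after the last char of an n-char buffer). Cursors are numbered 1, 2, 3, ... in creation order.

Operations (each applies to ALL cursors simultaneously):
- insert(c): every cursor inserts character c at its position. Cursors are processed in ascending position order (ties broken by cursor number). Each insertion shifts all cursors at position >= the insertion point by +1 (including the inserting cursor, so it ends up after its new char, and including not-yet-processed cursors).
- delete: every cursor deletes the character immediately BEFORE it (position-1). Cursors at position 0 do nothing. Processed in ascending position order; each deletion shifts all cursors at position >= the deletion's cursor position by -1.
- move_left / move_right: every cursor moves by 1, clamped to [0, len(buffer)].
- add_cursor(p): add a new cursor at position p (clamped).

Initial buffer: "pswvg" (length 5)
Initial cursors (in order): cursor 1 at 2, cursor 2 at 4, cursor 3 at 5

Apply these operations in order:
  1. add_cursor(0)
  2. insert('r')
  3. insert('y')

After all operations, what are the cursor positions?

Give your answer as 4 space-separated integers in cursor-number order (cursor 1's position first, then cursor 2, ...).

After op 1 (add_cursor(0)): buffer="pswvg" (len 5), cursors c4@0 c1@2 c2@4 c3@5, authorship .....
After op 2 (insert('r')): buffer="rpsrwvrgr" (len 9), cursors c4@1 c1@4 c2@7 c3@9, authorship 4..1..2.3
After op 3 (insert('y')): buffer="rypsrywvrygry" (len 13), cursors c4@2 c1@6 c2@10 c3@13, authorship 44..11..22.33

Answer: 6 10 13 2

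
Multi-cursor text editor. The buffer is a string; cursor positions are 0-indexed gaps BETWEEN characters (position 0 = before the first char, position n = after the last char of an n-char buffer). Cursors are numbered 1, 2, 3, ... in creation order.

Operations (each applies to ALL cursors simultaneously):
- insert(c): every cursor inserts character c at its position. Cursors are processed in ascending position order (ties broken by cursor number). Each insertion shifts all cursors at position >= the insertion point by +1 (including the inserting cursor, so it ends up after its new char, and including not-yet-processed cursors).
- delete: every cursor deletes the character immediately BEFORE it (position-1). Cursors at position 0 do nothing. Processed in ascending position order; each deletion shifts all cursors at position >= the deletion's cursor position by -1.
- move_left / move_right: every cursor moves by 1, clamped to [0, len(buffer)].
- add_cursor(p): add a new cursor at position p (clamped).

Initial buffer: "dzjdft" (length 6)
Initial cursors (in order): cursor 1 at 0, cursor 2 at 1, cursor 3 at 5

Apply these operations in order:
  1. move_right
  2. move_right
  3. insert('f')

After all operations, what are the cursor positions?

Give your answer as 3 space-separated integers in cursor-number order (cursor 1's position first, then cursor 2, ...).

Answer: 3 5 9

Derivation:
After op 1 (move_right): buffer="dzjdft" (len 6), cursors c1@1 c2@2 c3@6, authorship ......
After op 2 (move_right): buffer="dzjdft" (len 6), cursors c1@2 c2@3 c3@6, authorship ......
After op 3 (insert('f')): buffer="dzfjfdftf" (len 9), cursors c1@3 c2@5 c3@9, authorship ..1.2...3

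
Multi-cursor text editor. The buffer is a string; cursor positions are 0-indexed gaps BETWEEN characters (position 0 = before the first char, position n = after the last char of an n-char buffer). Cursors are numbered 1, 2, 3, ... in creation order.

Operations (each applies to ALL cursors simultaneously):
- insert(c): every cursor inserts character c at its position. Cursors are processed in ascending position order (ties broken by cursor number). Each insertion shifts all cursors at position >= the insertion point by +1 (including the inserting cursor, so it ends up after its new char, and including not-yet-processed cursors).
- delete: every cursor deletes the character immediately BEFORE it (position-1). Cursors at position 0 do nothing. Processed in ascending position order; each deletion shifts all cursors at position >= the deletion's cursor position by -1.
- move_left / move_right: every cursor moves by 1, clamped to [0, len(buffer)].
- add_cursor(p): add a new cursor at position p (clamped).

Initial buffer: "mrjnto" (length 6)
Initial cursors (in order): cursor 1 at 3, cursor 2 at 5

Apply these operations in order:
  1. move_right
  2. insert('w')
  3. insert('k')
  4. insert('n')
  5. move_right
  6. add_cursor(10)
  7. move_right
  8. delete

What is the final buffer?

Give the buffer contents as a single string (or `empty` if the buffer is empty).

After op 1 (move_right): buffer="mrjnto" (len 6), cursors c1@4 c2@6, authorship ......
After op 2 (insert('w')): buffer="mrjnwtow" (len 8), cursors c1@5 c2@8, authorship ....1..2
After op 3 (insert('k')): buffer="mrjnwktowk" (len 10), cursors c1@6 c2@10, authorship ....11..22
After op 4 (insert('n')): buffer="mrjnwkntowkn" (len 12), cursors c1@7 c2@12, authorship ....111..222
After op 5 (move_right): buffer="mrjnwkntowkn" (len 12), cursors c1@8 c2@12, authorship ....111..222
After op 6 (add_cursor(10)): buffer="mrjnwkntowkn" (len 12), cursors c1@8 c3@10 c2@12, authorship ....111..222
After op 7 (move_right): buffer="mrjnwkntowkn" (len 12), cursors c1@9 c3@11 c2@12, authorship ....111..222
After op 8 (delete): buffer="mrjnwkntw" (len 9), cursors c1@8 c2@9 c3@9, authorship ....111.2

Answer: mrjnwkntw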